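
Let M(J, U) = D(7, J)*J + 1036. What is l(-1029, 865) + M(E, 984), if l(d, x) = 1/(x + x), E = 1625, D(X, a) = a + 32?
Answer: 4660033531/1730 ≈ 2.6937e+6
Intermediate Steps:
D(X, a) = 32 + a
l(d, x) = 1/(2*x)
M(J, U) = 1036 + J*(32 + J) (M(J, U) = (32 + J)*J + 1036 = J*(32 + J) + 1036 = 1036 + J*(32 + J))
l(-1029, 865) + M(E, 984) = (½)/865 + (1036 + 1625*(32 + 1625)) = (½)*(1/865) + (1036 + 1625*1657) = 1/1730 + (1036 + 2692625) = 1/1730 + 2693661 = 4660033531/1730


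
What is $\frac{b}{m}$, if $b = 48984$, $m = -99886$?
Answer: $- \frac{24492}{49943} \approx -0.4904$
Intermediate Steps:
$\frac{b}{m} = \frac{48984}{-99886} = 48984 \left(- \frac{1}{99886}\right) = - \frac{24492}{49943}$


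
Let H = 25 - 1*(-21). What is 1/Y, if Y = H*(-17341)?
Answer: -1/797686 ≈ -1.2536e-6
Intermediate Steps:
H = 46 (H = 25 + 21 = 46)
Y = -797686 (Y = 46*(-17341) = -797686)
1/Y = 1/(-797686) = -1/797686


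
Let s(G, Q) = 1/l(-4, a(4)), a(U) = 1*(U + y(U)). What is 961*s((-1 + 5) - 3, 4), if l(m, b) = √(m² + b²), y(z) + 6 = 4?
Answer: 961*√5/10 ≈ 214.89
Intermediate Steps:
y(z) = -2 (y(z) = -6 + 4 = -2)
a(U) = -2 + U (a(U) = 1*(U - 2) = 1*(-2 + U) = -2 + U)
l(m, b) = √(b² + m²)
s(G, Q) = √5/10 (s(G, Q) = 1/(√((-2 + 4)² + (-4)²)) = 1/(√(2² + 16)) = 1/(√(4 + 16)) = 1/(√20) = 1/(2*√5) = √5/10)
961*s((-1 + 5) - 3, 4) = 961*(√5/10) = 961*√5/10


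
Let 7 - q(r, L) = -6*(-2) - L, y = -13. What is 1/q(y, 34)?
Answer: 1/29 ≈ 0.034483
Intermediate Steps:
q(r, L) = -5 + L (q(r, L) = 7 - (-6*(-2) - L) = 7 - (12 - L) = 7 + (-12 + L) = -5 + L)
1/q(y, 34) = 1/(-5 + 34) = 1/29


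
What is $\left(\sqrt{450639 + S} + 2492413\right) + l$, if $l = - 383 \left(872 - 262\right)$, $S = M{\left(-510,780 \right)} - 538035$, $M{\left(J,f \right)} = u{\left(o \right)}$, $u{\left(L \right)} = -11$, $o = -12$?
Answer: $2258783 + i \sqrt{87407} \approx 2.2588 \cdot 10^{6} + 295.65 i$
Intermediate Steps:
$M{\left(J,f \right)} = -11$
$S = -538046$ ($S = -11 - 538035 = -538046$)
$l = -233630$ ($l = \left(-383\right) 610 = -233630$)
$\left(\sqrt{450639 + S} + 2492413\right) + l = \left(\sqrt{450639 - 538046} + 2492413\right) - 233630 = \left(\sqrt{-87407} + 2492413\right) - 233630 = \left(i \sqrt{87407} + 2492413\right) - 233630 = \left(2492413 + i \sqrt{87407}\right) - 233630 = 2258783 + i \sqrt{87407}$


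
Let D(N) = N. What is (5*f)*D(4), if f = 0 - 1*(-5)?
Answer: 100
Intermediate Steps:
f = 5 (f = 0 + 5 = 5)
(5*f)*D(4) = (5*5)*4 = 25*4 = 100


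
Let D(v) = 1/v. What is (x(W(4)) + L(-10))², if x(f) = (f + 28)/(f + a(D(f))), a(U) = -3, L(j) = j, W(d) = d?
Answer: 484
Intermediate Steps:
x(f) = (28 + f)/(-3 + f) (x(f) = (f + 28)/(f - 3) = (28 + f)/(-3 + f))
(x(W(4)) + L(-10))² = ((28 + 4)/(-3 + 4) - 10)² = (32/1 - 10)² = (1*32 - 10)² = (32 - 10)² = 22² = 484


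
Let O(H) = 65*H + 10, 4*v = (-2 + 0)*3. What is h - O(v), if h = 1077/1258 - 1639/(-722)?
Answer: 41156803/454138 ≈ 90.626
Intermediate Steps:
v = -3/2 (v = ((-2 + 0)*3)/4 = (-2*3)/4 = (¼)*(-6) = -3/2 ≈ -1.5000)
O(H) = 10 + 65*H
h = 709864/227069 (h = 1077*(1/1258) - 1639*(-1/722) = 1077/1258 + 1639/722 = 709864/227069 ≈ 3.1262)
h - O(v) = 709864/227069 - (10 + 65*(-3/2)) = 709864/227069 - (10 - 195/2) = 709864/227069 - 1*(-175/2) = 709864/227069 + 175/2 = 41156803/454138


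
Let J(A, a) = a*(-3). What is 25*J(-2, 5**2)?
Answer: -1875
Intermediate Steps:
J(A, a) = -3*a
25*J(-2, 5**2) = 25*(-3*5**2) = 25*(-3*25) = 25*(-75) = -1875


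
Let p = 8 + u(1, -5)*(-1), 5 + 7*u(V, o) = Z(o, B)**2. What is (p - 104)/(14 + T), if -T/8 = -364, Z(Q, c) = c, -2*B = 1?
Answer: -2669/81928 ≈ -0.032577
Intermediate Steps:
B = -1/2 (B = -1/2*1 = -1/2 ≈ -0.50000)
T = 2912 (T = -8*(-364) = 2912)
u(V, o) = -19/28 (u(V, o) = -5/7 + (-1/2)**2/7 = -5/7 + (1/7)*(1/4) = -5/7 + 1/28 = -19/28)
p = 243/28 (p = 8 - 19/28*(-1) = 8 + 19/28 = 243/28 ≈ 8.6786)
(p - 104)/(14 + T) = (243/28 - 104)/(14 + 2912) = -2669/28/2926 = -2669/28*1/2926 = -2669/81928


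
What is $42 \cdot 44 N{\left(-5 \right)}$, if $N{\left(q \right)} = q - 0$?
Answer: $-9240$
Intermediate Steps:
$N{\left(q \right)} = q$ ($N{\left(q \right)} = q + 0 = q$)
$42 \cdot 44 N{\left(-5 \right)} = 42 \cdot 44 \left(-5\right) = 1848 \left(-5\right) = -9240$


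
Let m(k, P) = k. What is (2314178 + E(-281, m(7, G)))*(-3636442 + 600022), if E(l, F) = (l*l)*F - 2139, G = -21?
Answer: -8698632777720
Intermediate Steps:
E(l, F) = -2139 + F*l² (E(l, F) = l²*F - 2139 = F*l² - 2139 = -2139 + F*l²)
(2314178 + E(-281, m(7, G)))*(-3636442 + 600022) = (2314178 + (-2139 + 7*(-281)²))*(-3636442 + 600022) = (2314178 + (-2139 + 7*78961))*(-3036420) = (2314178 + (-2139 + 552727))*(-3036420) = (2314178 + 550588)*(-3036420) = 2864766*(-3036420) = -8698632777720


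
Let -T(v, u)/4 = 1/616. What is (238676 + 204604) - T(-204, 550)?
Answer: 68265121/154 ≈ 4.4328e+5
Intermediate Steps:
T(v, u) = -1/154 (T(v, u) = -4/616 = -4*1/616 = -1/154)
(238676 + 204604) - T(-204, 550) = (238676 + 204604) - 1*(-1/154) = 443280 + 1/154 = 68265121/154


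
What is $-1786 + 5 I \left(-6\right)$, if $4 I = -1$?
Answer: $- \frac{3557}{2} \approx -1778.5$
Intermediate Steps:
$I = - \frac{1}{4}$ ($I = \frac{1}{4} \left(-1\right) = - \frac{1}{4} \approx -0.25$)
$-1786 + 5 I \left(-6\right) = -1786 + 5 \left(- \frac{1}{4}\right) \left(-6\right) = -1786 - - \frac{15}{2} = -1786 + \frac{15}{2} = - \frac{3557}{2}$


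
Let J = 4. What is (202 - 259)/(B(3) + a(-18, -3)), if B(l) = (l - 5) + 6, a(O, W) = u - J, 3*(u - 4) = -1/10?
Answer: -1710/119 ≈ -14.370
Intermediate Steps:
u = 119/30 (u = 4 + (-1/10)/3 = 4 + (-1*1/10)/3 = 4 + (1/3)*(-1/10) = 4 - 1/30 = 119/30 ≈ 3.9667)
a(O, W) = -1/30 (a(O, W) = 119/30 - 1*4 = 119/30 - 4 = -1/30)
B(l) = 1 + l (B(l) = (-5 + l) + 6 = 1 + l)
(202 - 259)/(B(3) + a(-18, -3)) = (202 - 259)/((1 + 3) - 1/30) = -57/(4 - 1/30) = -57/119/30 = -57*30/119 = -1710/119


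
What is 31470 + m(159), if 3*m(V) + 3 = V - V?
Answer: 31469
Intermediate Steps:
m(V) = -1 (m(V) = -1 + (V - V)/3 = -1 + (⅓)*0 = -1 + 0 = -1)
31470 + m(159) = 31470 - 1 = 31469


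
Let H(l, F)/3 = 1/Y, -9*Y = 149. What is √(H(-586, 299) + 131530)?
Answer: √2920093507/149 ≈ 362.67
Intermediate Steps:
Y = -149/9 (Y = -⅑*149 = -149/9 ≈ -16.556)
H(l, F) = -27/149 (H(l, F) = 3/(-149/9) = 3*(-9/149) = -27/149)
√(H(-586, 299) + 131530) = √(-27/149 + 131530) = √(19597943/149) = √2920093507/149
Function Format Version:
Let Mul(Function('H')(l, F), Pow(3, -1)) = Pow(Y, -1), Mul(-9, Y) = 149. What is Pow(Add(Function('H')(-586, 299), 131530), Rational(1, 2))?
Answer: Mul(Rational(1, 149), Pow(2920093507, Rational(1, 2))) ≈ 362.67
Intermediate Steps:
Y = Rational(-149, 9) (Y = Mul(Rational(-1, 9), 149) = Rational(-149, 9) ≈ -16.556)
Function('H')(l, F) = Rational(-27, 149) (Function('H')(l, F) = Mul(3, Pow(Rational(-149, 9), -1)) = Mul(3, Rational(-9, 149)) = Rational(-27, 149))
Pow(Add(Function('H')(-586, 299), 131530), Rational(1, 2)) = Pow(Add(Rational(-27, 149), 131530), Rational(1, 2)) = Pow(Rational(19597943, 149), Rational(1, 2)) = Mul(Rational(1, 149), Pow(2920093507, Rational(1, 2)))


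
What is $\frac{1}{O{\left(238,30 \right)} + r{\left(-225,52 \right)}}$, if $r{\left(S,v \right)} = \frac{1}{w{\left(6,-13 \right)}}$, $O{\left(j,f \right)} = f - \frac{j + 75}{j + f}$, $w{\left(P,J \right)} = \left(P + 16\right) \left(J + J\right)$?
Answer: $\frac{19162}{552447} \approx 0.034686$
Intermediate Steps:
$w{\left(P,J \right)} = 2 J \left(16 + P\right)$ ($w{\left(P,J \right)} = \left(16 + P\right) 2 J = 2 J \left(16 + P\right)$)
$O{\left(j,f \right)} = f - \frac{75 + j}{f + j}$
$r{\left(S,v \right)} = - \frac{1}{572}$ ($r{\left(S,v \right)} = \frac{1}{2 \left(-13\right) \left(16 + 6\right)} = \frac{1}{2 \left(-13\right) 22} = \frac{1}{-572} = - \frac{1}{572}$)
$\frac{1}{O{\left(238,30 \right)} + r{\left(-225,52 \right)}} = \frac{1}{\frac{-75 + 30^{2} - 238 + 30 \cdot 238}{30 + 238} - \frac{1}{572}} = \frac{1}{\frac{-75 + 900 - 238 + 7140}{268} - \frac{1}{572}} = \frac{1}{\frac{1}{268} \cdot 7727 - \frac{1}{572}} = \frac{1}{\frac{7727}{268} - \frac{1}{572}} = \frac{1}{\frac{552447}{19162}} = \frac{19162}{552447}$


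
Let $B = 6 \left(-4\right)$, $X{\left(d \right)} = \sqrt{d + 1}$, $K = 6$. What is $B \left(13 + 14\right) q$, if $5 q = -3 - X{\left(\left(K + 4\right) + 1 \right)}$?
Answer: $\frac{1944}{5} + \frac{1296 \sqrt{3}}{5} \approx 837.75$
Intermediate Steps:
$X{\left(d \right)} = \sqrt{1 + d}$
$q = - \frac{3}{5} - \frac{2 \sqrt{3}}{5}$ ($q = \frac{-3 - \sqrt{1 + \left(\left(6 + 4\right) + 1\right)}}{5} = \frac{-3 - \sqrt{1 + \left(10 + 1\right)}}{5} = \frac{-3 - \sqrt{1 + 11}}{5} = \frac{-3 - \sqrt{12}}{5} = \frac{-3 - 2 \sqrt{3}}{5} = - \frac{3}{5} - \frac{2 \sqrt{3}}{5} \approx -1.2928$)
$B = -24$
$B \left(13 + 14\right) q = - 24 \left(13 + 14\right) \left(- \frac{3}{5} - \frac{2 \sqrt{3}}{5}\right) = \left(-24\right) 27 \left(- \frac{3}{5} - \frac{2 \sqrt{3}}{5}\right) = - 648 \left(- \frac{3}{5} - \frac{2 \sqrt{3}}{5}\right) = \frac{1944}{5} + \frac{1296 \sqrt{3}}{5}$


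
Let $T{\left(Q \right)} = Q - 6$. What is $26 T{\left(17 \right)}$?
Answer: $286$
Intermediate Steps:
$T{\left(Q \right)} = -6 + Q$
$26 T{\left(17 \right)} = 26 \left(-6 + 17\right) = 26 \cdot 11 = 286$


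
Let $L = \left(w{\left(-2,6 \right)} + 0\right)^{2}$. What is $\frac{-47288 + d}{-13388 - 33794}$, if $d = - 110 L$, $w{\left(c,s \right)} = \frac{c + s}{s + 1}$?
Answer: $\frac{1159436}{1155959} \approx 1.003$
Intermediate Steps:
$w{\left(c,s \right)} = \frac{c + s}{1 + s}$
$L = \frac{16}{49}$ ($L = \left(\frac{-2 + 6}{1 + 6} + 0\right)^{2} = \left(\frac{1}{7} \cdot 4 + 0\right)^{2} = \left(\frac{4}{7} + 0\right)^{2} = \left(\frac{4}{7}\right)^{2} = \frac{16}{49} \approx 0.32653$)
$d = - \frac{1760}{49}$ ($d = \left(-110\right) \frac{16}{49} = - \frac{1760}{49} \approx -35.918$)
$\frac{-47288 + d}{-13388 - 33794} = \frac{-47288 - \frac{1760}{49}}{-13388 - 33794} = - \frac{2318872}{49 \left(-47182\right)} = \left(- \frac{2318872}{49}\right) \left(- \frac{1}{47182}\right) = \frac{1159436}{1155959}$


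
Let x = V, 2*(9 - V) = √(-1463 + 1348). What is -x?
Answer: -9 + I*√115/2 ≈ -9.0 + 5.3619*I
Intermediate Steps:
V = 9 - I*√115/2 (V = 9 - √(-1463 + 1348)/2 = 9 - I*√115/2 ≈ 9.0 - 5.3619*I)
x = 9 - I*√115/2 ≈ 9.0 - 5.3619*I
-x = -(9 - I*√115/2) = -9 + I*√115/2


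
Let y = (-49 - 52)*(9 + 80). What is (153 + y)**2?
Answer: 78074896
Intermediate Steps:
y = -8989 (y = -101*89 = -8989)
(153 + y)**2 = (153 - 8989)**2 = (-8836)**2 = 78074896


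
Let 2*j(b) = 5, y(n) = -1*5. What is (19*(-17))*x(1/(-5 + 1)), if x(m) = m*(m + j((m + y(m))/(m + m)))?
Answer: 2907/16 ≈ 181.69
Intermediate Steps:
y(n) = -5
j(b) = 5/2 (j(b) = (½)*5 = 5/2)
x(m) = m*(5/2 + m) (x(m) = m*(m + 5/2) = m*(5/2 + m))
(19*(-17))*x(1/(-5 + 1)) = (19*(-17))*((5 + 2/(-5 + 1))/(2*(-5 + 1))) = -323*(5 + 2/(-4))/(2*(-4)) = -323*(-1)*(5 + 2*(-¼))/(2*4) = -323*(-1)*(5 - ½)/(2*4) = -323*(-1)*9/(2*4*2) = -323*(-9/16) = 2907/16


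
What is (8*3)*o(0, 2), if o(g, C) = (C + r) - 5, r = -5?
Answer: -192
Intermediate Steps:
o(g, C) = -10 + C (o(g, C) = (C - 5) - 5 = (-5 + C) - 5 = -10 + C)
(8*3)*o(0, 2) = (8*3)*(-10 + 2) = 24*(-8) = -192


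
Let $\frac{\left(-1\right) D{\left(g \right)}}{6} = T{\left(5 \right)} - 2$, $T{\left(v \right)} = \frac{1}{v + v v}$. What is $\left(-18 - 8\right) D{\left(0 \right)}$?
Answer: $- \frac{1534}{5} \approx -306.8$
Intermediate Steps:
$T{\left(v \right)} = \frac{1}{v + v^{2}}$
$D{\left(g \right)} = \frac{59}{5}$ ($D{\left(g \right)} = - 6 \left(\frac{1}{5 \left(1 + 5\right)} - 2\right) = - 6 \left(\frac{1}{5 \cdot 6} - 2\right) = - 6 \left(\frac{1}{5} \cdot \frac{1}{6} - 2\right) = - 6 \left(\frac{1}{30} - 2\right) = \left(-6\right) \left(- \frac{59}{30}\right) = \frac{59}{5}$)
$\left(-18 - 8\right) D{\left(0 \right)} = \left(-18 - 8\right) \frac{59}{5} = \left(-26\right) \frac{59}{5} = - \frac{1534}{5}$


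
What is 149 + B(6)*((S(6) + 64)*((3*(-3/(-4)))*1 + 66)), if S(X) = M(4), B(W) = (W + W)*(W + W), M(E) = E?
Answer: 668453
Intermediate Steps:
B(W) = 4*W² (B(W) = (2*W)*(2*W) = 4*W²)
S(X) = 4
149 + B(6)*((S(6) + 64)*((3*(-3/(-4)))*1 + 66)) = 149 + (4*6²)*((4 + 64)*((3*(-3/(-4)))*1 + 66)) = 149 + (4*36)*(68*((3*(-3*(-¼)))*1 + 66)) = 149 + 144*(68*((3*(¾))*1 + 66)) = 149 + 144*(68*((9/4)*1 + 66)) = 149 + 144*(68*(9/4 + 66)) = 149 + 144*(68*(273/4)) = 149 + 144*4641 = 149 + 668304 = 668453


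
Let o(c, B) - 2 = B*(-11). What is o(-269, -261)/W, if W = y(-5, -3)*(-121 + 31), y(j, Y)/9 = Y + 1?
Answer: 2873/1620 ≈ 1.7735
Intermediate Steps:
o(c, B) = 2 - 11*B (o(c, B) = 2 + B*(-11) = 2 - 11*B)
y(j, Y) = 9 + 9*Y (y(j, Y) = 9*(Y + 1) = 9*(1 + Y) = 9 + 9*Y)
W = 1620 (W = (9 + 9*(-3))*(-121 + 31) = (9 - 27)*(-90) = -18*(-90) = 1620)
o(-269, -261)/W = (2 - 11*(-261))/1620 = (2 + 2871)*(1/1620) = 2873*(1/1620) = 2873/1620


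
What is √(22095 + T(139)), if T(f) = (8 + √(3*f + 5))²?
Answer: √(22581 + 16*√422) ≈ 151.36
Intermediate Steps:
T(f) = (8 + √(5 + 3*f))²
√(22095 + T(139)) = √(22095 + (8 + √(5 + 3*139))²) = √(22095 + (8 + √(5 + 417))²) = √(22095 + (8 + √422)²)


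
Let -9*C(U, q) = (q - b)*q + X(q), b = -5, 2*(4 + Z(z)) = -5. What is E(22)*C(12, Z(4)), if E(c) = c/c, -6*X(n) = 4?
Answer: -109/108 ≈ -1.0093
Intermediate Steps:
Z(z) = -13/2 (Z(z) = -4 + (1/2)*(-5) = -4 - 5/2 = -13/2)
X(n) = -2/3 (X(n) = -1/6*4 = -2/3)
E(c) = 1
C(U, q) = 2/27 - q*(5 + q)/9 (C(U, q) = -((q - 1*(-5))*q - 2/3)/9 = -((q + 5)*q - 2/3)/9 = -((5 + q)*q - 2/3)/9 = -(q*(5 + q) - 2/3)/9 = -(-2/3 + q*(5 + q))/9 = 2/27 - q*(5 + q)/9)
E(22)*C(12, Z(4)) = 1*(2/27 - 5/9*(-13/2) - (-13/2)**2/9) = 1*(2/27 + 65/18 - 1/9*169/4) = 1*(2/27 + 65/18 - 169/36) = 1*(-109/108) = -109/108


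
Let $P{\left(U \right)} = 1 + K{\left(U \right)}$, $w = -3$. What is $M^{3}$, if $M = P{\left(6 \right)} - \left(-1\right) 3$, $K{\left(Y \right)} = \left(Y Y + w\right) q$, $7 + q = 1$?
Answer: $-7301384$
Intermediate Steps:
$q = -6$ ($q = -7 + 1 = -6$)
$K{\left(Y \right)} = 18 - 6 Y^{2}$ ($K{\left(Y \right)} = \left(Y Y - 3\right) \left(-6\right) = \left(Y^{2} - 3\right) \left(-6\right) = \left(-3 + Y^{2}\right) \left(-6\right) = 18 - 6 Y^{2}$)
$P{\left(U \right)} = 19 - 6 U^{2}$ ($P{\left(U \right)} = 1 - \left(-18 + 6 U^{2}\right) = 19 - 6 U^{2}$)
$M = -194$ ($M = \left(19 - 6 \cdot 6^{2}\right) - \left(-1\right) 3 = \left(19 - 216\right) - -3 = \left(19 - 216\right) + 3 = -197 + 3 = -194$)
$M^{3} = \left(-194\right)^{3} = -7301384$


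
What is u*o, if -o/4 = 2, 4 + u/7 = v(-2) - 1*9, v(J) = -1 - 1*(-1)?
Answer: 728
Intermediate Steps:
v(J) = 0 (v(J) = -1 + 1 = 0)
u = -91 (u = -28 + 7*(0 - 1*9) = -28 + 7*(0 - 9) = -28 + 7*(-9) = -28 - 63 = -91)
o = -8 (o = -4*2 = -8)
u*o = -91*(-8) = 728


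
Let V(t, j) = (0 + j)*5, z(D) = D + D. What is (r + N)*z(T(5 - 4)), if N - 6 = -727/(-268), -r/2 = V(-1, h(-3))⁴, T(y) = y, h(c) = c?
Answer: -27132665/134 ≈ -2.0248e+5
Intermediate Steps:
z(D) = 2*D
V(t, j) = 5*j (V(t, j) = j*5 = 5*j)
r = -101250 (r = -2*(5*(-3))⁴ = -2*(-15)⁴ = -2*50625 = -101250)
N = 2335/268 (N = 6 - 727/(-268) = 6 - 727*(-1/268) = 6 + 727/268 = 2335/268 ≈ 8.7127)
(r + N)*z(T(5 - 4)) = (-101250 + 2335/268)*(2*(5 - 4)) = -27132665/134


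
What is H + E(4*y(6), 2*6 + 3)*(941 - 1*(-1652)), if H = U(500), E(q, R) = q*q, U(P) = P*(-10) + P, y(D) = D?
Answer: 1489068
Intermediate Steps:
U(P) = -9*P (U(P) = -10*P + P = -9*P)
E(q, R) = q²
H = -4500 (H = -9*500 = -4500)
H + E(4*y(6), 2*6 + 3)*(941 - 1*(-1652)) = -4500 + (4*6)²*(941 - 1*(-1652)) = -4500 + 24²*(941 + 1652) = -4500 + 576*2593 = -4500 + 1493568 = 1489068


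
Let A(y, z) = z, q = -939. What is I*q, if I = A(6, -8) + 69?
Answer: -57279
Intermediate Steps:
I = 61 (I = -8 + 69 = 61)
I*q = 61*(-939) = -57279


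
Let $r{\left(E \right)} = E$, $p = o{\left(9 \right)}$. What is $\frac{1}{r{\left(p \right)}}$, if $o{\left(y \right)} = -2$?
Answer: $- \frac{1}{2} \approx -0.5$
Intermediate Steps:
$p = -2$
$\frac{1}{r{\left(p \right)}} = \frac{1}{-2} = - \frac{1}{2}$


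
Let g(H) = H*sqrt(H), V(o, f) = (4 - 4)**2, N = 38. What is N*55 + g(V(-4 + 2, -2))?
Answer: 2090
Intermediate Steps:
V(o, f) = 0 (V(o, f) = 0**2 = 0)
g(H) = H**(3/2)
N*55 + g(V(-4 + 2, -2)) = 38*55 + 0**(3/2) = 2090 + 0 = 2090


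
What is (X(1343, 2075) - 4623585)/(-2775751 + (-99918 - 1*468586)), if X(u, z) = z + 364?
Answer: 4621146/3344255 ≈ 1.3818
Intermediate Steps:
X(u, z) = 364 + z
(X(1343, 2075) - 4623585)/(-2775751 + (-99918 - 1*468586)) = ((364 + 2075) - 4623585)/(-2775751 + (-99918 - 1*468586)) = (2439 - 4623585)/(-2775751 + (-99918 - 468586)) = -4621146/(-2775751 - 568504) = -4621146/(-3344255) = -4621146*(-1/3344255) = 4621146/3344255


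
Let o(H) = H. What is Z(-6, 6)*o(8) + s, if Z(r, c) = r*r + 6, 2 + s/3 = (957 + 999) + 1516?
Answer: 10746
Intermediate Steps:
s = 10410 (s = -6 + 3*((957 + 999) + 1516) = -6 + 3*(1956 + 1516) = -6 + 3*3472 = -6 + 10416 = 10410)
Z(r, c) = 6 + r² (Z(r, c) = r² + 6 = 6 + r²)
Z(-6, 6)*o(8) + s = (6 + (-6)²)*8 + 10410 = (6 + 36)*8 + 10410 = 42*8 + 10410 = 336 + 10410 = 10746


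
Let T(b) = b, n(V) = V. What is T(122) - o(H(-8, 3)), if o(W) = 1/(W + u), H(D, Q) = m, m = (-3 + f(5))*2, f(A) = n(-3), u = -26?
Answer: 4637/38 ≈ 122.03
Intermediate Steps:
f(A) = -3
m = -12 (m = (-3 - 3)*2 = -6*2 = -12)
H(D, Q) = -12
o(W) = 1/(-26 + W) (o(W) = 1/(W - 26) = 1/(-26 + W))
T(122) - o(H(-8, 3)) = 122 - 1/(-26 - 12) = 122 - 1/(-38) = 122 - 1*(-1/38) = 122 + 1/38 = 4637/38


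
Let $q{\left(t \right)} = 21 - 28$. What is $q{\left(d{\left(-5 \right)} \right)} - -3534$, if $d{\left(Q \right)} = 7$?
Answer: $3527$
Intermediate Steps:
$q{\left(t \right)} = -7$ ($q{\left(t \right)} = 21 - 28 = -7$)
$q{\left(d{\left(-5 \right)} \right)} - -3534 = -7 - -3534 = -7 + 3534 = 3527$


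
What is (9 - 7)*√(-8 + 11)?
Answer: 2*√3 ≈ 3.4641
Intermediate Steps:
(9 - 7)*√(-8 + 11) = 2*√3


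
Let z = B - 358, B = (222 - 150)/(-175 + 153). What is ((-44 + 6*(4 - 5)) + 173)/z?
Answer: -1353/3974 ≈ -0.34046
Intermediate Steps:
B = -36/11 (B = 72/(-22) = 72*(-1/22) = -36/11 ≈ -3.2727)
z = -3974/11 (z = -36/11 - 358 = -3974/11 ≈ -361.27)
((-44 + 6*(4 - 5)) + 173)/z = ((-44 + 6*(4 - 5)) + 173)/(-3974/11) = ((-44 + 6*(-1)) + 173)*(-11/3974) = ((-44 - 6) + 173)*(-11/3974) = (-50 + 173)*(-11/3974) = 123*(-11/3974) = -1353/3974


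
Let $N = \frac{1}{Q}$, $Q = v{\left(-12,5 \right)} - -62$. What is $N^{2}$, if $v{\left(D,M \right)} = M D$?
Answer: $\frac{1}{4} \approx 0.25$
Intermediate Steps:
$v{\left(D,M \right)} = D M$
$Q = 2$ ($Q = \left(-12\right) 5 - -62 = -60 + 62 = 2$)
$N = \frac{1}{2} \approx 0.5$
$N^{2} = \left(\frac{1}{2}\right)^{2} = \frac{1}{4}$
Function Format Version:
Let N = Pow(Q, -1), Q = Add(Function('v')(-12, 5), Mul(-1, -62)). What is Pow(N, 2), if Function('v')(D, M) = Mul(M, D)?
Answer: Rational(1, 4) ≈ 0.25000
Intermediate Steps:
Function('v')(D, M) = Mul(D, M)
Q = 2 (Q = Add(Mul(-12, 5), Mul(-1, -62)) = Add(-60, 62) = 2)
N = Rational(1, 2) (N = Pow(2, -1) = Rational(1, 2) ≈ 0.50000)
Pow(N, 2) = Pow(Rational(1, 2), 2) = Rational(1, 4)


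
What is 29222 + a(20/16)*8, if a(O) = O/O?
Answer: 29230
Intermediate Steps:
a(O) = 1
29222 + a(20/16)*8 = 29222 + 1*8 = 29222 + 8 = 29230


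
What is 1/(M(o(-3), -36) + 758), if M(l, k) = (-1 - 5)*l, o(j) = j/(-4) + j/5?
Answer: 10/7571 ≈ 0.0013208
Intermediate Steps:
o(j) = -j/20 (o(j) = j*(-1/4) + j*(1/5) = -j/4 + j/5 = -j/20)
M(l, k) = -6*l
1/(M(o(-3), -36) + 758) = 1/(-(-3)*(-3)/10 + 758) = 1/(-6*3/20 + 758) = 1/(-9/10 + 758) = 1/(7571/10) = 10/7571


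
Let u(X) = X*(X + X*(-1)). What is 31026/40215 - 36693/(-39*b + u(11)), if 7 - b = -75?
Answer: 174981127/14289730 ≈ 12.245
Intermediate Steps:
b = 82 (b = 7 - 1*(-75) = 7 + 75 = 82)
u(X) = 0 (u(X) = X*(X - X) = X*0 = 0)
31026/40215 - 36693/(-39*b + u(11)) = 31026/40215 - 36693/(-39*82 + 0) = 31026*(1/40215) - 36693/(-3198 + 0) = 10342/13405 - 36693/(-3198) = 10342/13405 - 36693*(-1/3198) = 10342/13405 + 12231/1066 = 174981127/14289730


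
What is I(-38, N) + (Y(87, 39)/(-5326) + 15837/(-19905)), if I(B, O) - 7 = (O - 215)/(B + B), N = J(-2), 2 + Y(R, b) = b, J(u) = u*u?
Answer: 12050335653/1342844380 ≈ 8.9737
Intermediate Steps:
J(u) = u²
Y(R, b) = -2 + b
N = 4 (N = (-2)² = 4)
I(B, O) = 7 + (-215 + O)/(2*B) (I(B, O) = 7 + (O - 215)/(B + B) = 7 + (-215 + O)/((2*B)) = 7 + (-215 + O)*(1/(2*B)) = 7 + (-215 + O)/(2*B))
I(-38, N) + (Y(87, 39)/(-5326) + 15837/(-19905)) = (½)*(-215 + 4 + 14*(-38))/(-38) + ((-2 + 39)/(-5326) + 15837/(-19905)) = (½)*(-1/38)*(-215 + 4 - 532) + (37*(-1/5326) + 15837*(-1/19905)) = (½)*(-1/38)*(-743) + (-37/5326 - 5279/6635) = 743/76 - 28361449/35338010 = 12050335653/1342844380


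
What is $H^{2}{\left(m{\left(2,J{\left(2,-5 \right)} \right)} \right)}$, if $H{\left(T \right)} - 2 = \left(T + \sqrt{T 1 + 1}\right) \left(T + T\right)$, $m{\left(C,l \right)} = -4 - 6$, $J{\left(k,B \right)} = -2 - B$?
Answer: $37204 - 24240 i \approx 37204.0 - 24240.0 i$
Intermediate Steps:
$m{\left(C,l \right)} = -10$ ($m{\left(C,l \right)} = -4 - 6 = -10$)
$H{\left(T \right)} = 2 + 2 T \left(T + \sqrt{1 + T}\right)$ ($H{\left(T \right)} = 2 + \left(T + \sqrt{T 1 + 1}\right) \left(T + T\right) = 2 + \left(T + \sqrt{T + 1}\right) 2 T = 2 + \left(T + \sqrt{1 + T}\right) 2 T = 2 + 2 T \left(T + \sqrt{1 + T}\right)$)
$H^{2}{\left(m{\left(2,J{\left(2,-5 \right)} \right)} \right)} = \left(2 + 2 \left(-10\right)^{2} + 2 \left(-10\right) \sqrt{1 - 10}\right)^{2} = \left(2 + 2 \cdot 100 + 2 \left(-10\right) \sqrt{-9}\right)^{2} = \left(2 + 200 + 2 \left(-10\right) 3 i\right)^{2} = \left(2 + 200 - 60 i\right)^{2} = \left(202 - 60 i\right)^{2}$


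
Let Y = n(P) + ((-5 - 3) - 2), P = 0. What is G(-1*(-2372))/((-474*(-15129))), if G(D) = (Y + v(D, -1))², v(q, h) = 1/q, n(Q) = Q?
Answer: 562590961/40347621116064 ≈ 1.3944e-5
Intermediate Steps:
Y = -10 (Y = 0 + ((-5 - 3) - 2) = 0 + (-8 - 2) = 0 - 10 = -10)
G(D) = (-10 + 1/D)²
G(-1*(-2372))/((-474*(-15129))) = ((1 - (-10)*(-2372))²/(-1*(-2372))²)/((-474*(-15129))) = ((1 - 10*2372)²/2372²)/7171146 = ((1 - 23720)²/5626384)*(1/7171146) = ((1/5626384)*(-23719)²)*(1/7171146) = ((1/5626384)*562590961)*(1/7171146) = (562590961/5626384)*(1/7171146) = 562590961/40347621116064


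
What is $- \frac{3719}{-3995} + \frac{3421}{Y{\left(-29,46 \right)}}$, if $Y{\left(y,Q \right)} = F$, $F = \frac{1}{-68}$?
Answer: $- \frac{929345141}{3995} \approx -2.3263 \cdot 10^{5}$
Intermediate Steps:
$F = - \frac{1}{68} \approx -0.014706$
$Y{\left(y,Q \right)} = - \frac{1}{68}$
$- \frac{3719}{-3995} + \frac{3421}{Y{\left(-29,46 \right)}} = - \frac{3719}{-3995} + \frac{3421}{- \frac{1}{68}} = \left(-3719\right) \left(- \frac{1}{3995}\right) + 3421 \left(-68\right) = \frac{3719}{3995} - 232628 = - \frac{929345141}{3995}$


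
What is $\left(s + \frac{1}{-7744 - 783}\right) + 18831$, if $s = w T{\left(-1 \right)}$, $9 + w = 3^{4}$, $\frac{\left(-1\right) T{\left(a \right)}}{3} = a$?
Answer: $\frac{162413768}{8527} \approx 19047.0$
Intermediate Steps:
$T{\left(a \right)} = - 3 a$
$w = 72$ ($w = -9 + 3^{4} = -9 + 81 = 72$)
$s = 216$ ($s = 72 \left(\left(-3\right) \left(-1\right)\right) = 72 \cdot 3 = 216$)
$\left(s + \frac{1}{-7744 - 783}\right) + 18831 = \left(216 + \frac{1}{-7744 - 783}\right) + 18831 = \left(216 + \frac{1}{-8527}\right) + 18831 = \left(216 - \frac{1}{8527}\right) + 18831 = \frac{1841831}{8527} + 18831 = \frac{162413768}{8527}$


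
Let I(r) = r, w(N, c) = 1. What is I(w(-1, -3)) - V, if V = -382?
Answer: 383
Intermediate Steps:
I(w(-1, -3)) - V = 1 - 1*(-382) = 1 + 382 = 383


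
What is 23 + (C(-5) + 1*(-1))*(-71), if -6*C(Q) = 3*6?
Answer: 307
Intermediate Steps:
C(Q) = -3 (C(Q) = -6/2 = -⅙*18 = -3)
23 + (C(-5) + 1*(-1))*(-71) = 23 + (-3 + 1*(-1))*(-71) = 23 + (-3 - 1)*(-71) = 23 - 4*(-71) = 23 + 284 = 307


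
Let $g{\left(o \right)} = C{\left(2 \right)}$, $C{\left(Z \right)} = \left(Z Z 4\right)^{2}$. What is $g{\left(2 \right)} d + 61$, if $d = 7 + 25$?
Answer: $8253$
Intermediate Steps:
$C{\left(Z \right)} = 16 Z^{4}$ ($C{\left(Z \right)} = \left(Z^{2} \cdot 4\right)^{2} = \left(4 Z^{2}\right)^{2} = 16 Z^{4}$)
$g{\left(o \right)} = 256$ ($g{\left(o \right)} = 16 \cdot 2^{4} = 16 \cdot 16 = 256$)
$d = 32$
$g{\left(2 \right)} d + 61 = 256 \cdot 32 + 61 = 8192 + 61 = 8253$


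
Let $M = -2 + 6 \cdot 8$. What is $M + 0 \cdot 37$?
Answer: $46$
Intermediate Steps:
$M = 46$ ($M = -2 + 48 = 46$)
$M + 0 \cdot 37 = 46 + 0 \cdot 37 = 46 + 0 = 46$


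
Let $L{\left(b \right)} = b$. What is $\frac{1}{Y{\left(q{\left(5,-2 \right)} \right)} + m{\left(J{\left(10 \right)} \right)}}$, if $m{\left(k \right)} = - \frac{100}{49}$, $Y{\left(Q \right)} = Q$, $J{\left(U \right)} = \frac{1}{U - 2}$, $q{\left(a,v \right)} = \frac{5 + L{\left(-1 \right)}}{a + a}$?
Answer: $- \frac{245}{402} \approx -0.60945$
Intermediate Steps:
$q{\left(a,v \right)} = \frac{2}{a}$ ($q{\left(a,v \right)} = \frac{5 - 1}{a + a} = \frac{4}{2 a} = 4 \frac{1}{2 a} = \frac{2}{a}$)
$J{\left(U \right)} = \frac{1}{-2 + U}$
$m{\left(k \right)} = - \frac{100}{49}$ ($m{\left(k \right)} = \left(-100\right) \frac{1}{49} = - \frac{100}{49}$)
$\frac{1}{Y{\left(q{\left(5,-2 \right)} \right)} + m{\left(J{\left(10 \right)} \right)}} = \frac{1}{\frac{2}{5} - \frac{100}{49}} = \frac{1}{- \frac{402}{245}} = - \frac{245}{402}$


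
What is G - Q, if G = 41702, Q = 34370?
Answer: 7332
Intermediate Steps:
G - Q = 41702 - 1*34370 = 41702 - 34370 = 7332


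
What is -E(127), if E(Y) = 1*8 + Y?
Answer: -135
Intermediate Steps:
E(Y) = 8 + Y
-E(127) = -(8 + 127) = -1*135 = -135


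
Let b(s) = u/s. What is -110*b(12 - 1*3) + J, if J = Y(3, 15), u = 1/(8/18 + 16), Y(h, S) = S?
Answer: 1055/74 ≈ 14.257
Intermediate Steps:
u = 9/148 (u = 1/(8*(1/18) + 16) = 1/(4/9 + 16) = 1/(148/9) = 9/148 ≈ 0.060811)
J = 15
b(s) = 9/(148*s)
-110*b(12 - 1*3) + J = -495/(74*(12 - 1*3)) + 15 = -495/(74*(12 - 3)) + 15 = -495/(74*9) + 15 = -110*1/148 + 15 = -55/74 + 15 = 1055/74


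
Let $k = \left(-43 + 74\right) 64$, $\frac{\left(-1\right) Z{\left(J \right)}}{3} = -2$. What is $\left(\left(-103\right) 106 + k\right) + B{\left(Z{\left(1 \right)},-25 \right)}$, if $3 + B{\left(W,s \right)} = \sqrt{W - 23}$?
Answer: $-8937 + i \sqrt{17} \approx -8937.0 + 4.1231 i$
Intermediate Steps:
$Z{\left(J \right)} = 6$ ($Z{\left(J \right)} = \left(-3\right) \left(-2\right) = 6$)
$B{\left(W,s \right)} = -3 + \sqrt{-23 + W}$ ($B{\left(W,s \right)} = -3 + \sqrt{W - 23} = -3 + \sqrt{-23 + W}$)
$k = 1984$ ($k = 31 \cdot 64 = 1984$)
$\left(\left(-103\right) 106 + k\right) + B{\left(Z{\left(1 \right)},-25 \right)} = \left(\left(-103\right) 106 + 1984\right) - \left(3 - \sqrt{-23 + 6}\right) = \left(-10918 + 1984\right) - \left(3 - \sqrt{-17}\right) = -8934 - \left(3 - i \sqrt{17}\right) = -8937 + i \sqrt{17}$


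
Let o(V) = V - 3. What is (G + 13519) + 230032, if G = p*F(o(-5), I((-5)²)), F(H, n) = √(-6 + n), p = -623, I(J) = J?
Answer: 243551 - 623*√19 ≈ 2.4084e+5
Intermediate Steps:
o(V) = -3 + V
G = -623*√19 (G = -623*√(-6 + (-5)²) = -623*√(-6 + 25) = -623*√19 ≈ -2715.6)
(G + 13519) + 230032 = (-623*√19 + 13519) + 230032 = (13519 - 623*√19) + 230032 = 243551 - 623*√19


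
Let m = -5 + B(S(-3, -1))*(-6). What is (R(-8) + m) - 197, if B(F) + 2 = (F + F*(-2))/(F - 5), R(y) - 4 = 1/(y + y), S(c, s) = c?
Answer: -2941/16 ≈ -183.81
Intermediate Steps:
R(y) = 4 + 1/(2*y) (R(y) = 4 + 1/(y + y) = 4 + 1/(2*y))
B(F) = -2 - F/(-5 + F) (B(F) = -2 + (F + F*(-2))/(F - 5) = -2 + (F - 2*F)/(-5 + F) = -2 + (-F)/(-5 + F) = -2 - F/(-5 + F))
m = 37/4 (m = -5 + ((10 - 3*(-3))/(-5 - 3))*(-6) = -5 + ((10 + 9)/(-8))*(-6) = -5 - ⅛*19*(-6) = -5 - 19/8*(-6) = -5 + 57/4 = 37/4 ≈ 9.2500)
(R(-8) + m) - 197 = ((4 + (½)/(-8)) + 37/4) - 197 = ((4 + (½)*(-⅛)) + 37/4) - 197 = ((4 - 1/16) + 37/4) - 197 = (63/16 + 37/4) - 197 = 211/16 - 197 = -2941/16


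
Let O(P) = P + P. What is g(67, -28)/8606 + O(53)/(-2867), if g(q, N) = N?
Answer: -496256/12336701 ≈ -0.040226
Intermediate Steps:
O(P) = 2*P
g(67, -28)/8606 + O(53)/(-2867) = -28/8606 + (2*53)/(-2867) = -28*1/8606 + 106*(-1/2867) = -14/4303 - 106/2867 = -496256/12336701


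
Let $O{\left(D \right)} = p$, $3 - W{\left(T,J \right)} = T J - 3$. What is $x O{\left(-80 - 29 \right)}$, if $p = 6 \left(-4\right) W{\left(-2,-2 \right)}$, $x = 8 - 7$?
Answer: $-48$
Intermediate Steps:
$W{\left(T,J \right)} = 6 - J T$ ($W{\left(T,J \right)} = 3 - \left(T J - 3\right) = 3 - \left(J T - 3\right) = 3 - \left(-3 + J T\right) = 6 - J T$)
$x = 1$
$p = -48$ ($p = 6 \left(-4\right) \left(6 - \left(-2\right) \left(-2\right)\right) = - 24 \left(6 - 4\right) = \left(-24\right) 2 = -48$)
$O{\left(D \right)} = -48$
$x O{\left(-80 - 29 \right)} = 1 \left(-48\right) = -48$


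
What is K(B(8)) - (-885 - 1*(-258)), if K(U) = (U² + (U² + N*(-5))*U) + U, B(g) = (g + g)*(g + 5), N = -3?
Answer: 9046131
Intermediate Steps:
B(g) = 2*g*(5 + g) (B(g) = (2*g)*(5 + g) = 2*g*(5 + g))
K(U) = U + U² + U*(15 + U²) (K(U) = (U² + (U² - 3*(-5))*U) + U = (U² + (U² + 15)*U) + U = (U² + (15 + U²)*U) + U = (U² + U*(15 + U²)) + U = U + U² + U*(15 + U²))
K(B(8)) - (-885 - 1*(-258)) = (2*8*(5 + 8))*(16 + 2*8*(5 + 8) + (2*8*(5 + 8))²) - (-885 - 1*(-258)) = (2*8*13)*(16 + 2*8*13 + (2*8*13)²) - (-885 + 258) = 208*(16 + 208 + 208²) - 1*(-627) = 208*(16 + 208 + 43264) + 627 = 208*43488 + 627 = 9045504 + 627 = 9046131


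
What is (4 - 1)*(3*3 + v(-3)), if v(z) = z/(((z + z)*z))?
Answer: 53/2 ≈ 26.500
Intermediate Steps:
v(z) = 1/(2*z) (v(z) = z/(((2*z)*z)) = z/((2*z**2)) = z*(1/(2*z**2)) = 1/(2*z))
(4 - 1)*(3*3 + v(-3)) = (4 - 1)*(3*3 + (1/2)/(-3)) = 3*(9 + (1/2)*(-1/3)) = 3*(9 - 1/6) = 3*(53/6) = 53/2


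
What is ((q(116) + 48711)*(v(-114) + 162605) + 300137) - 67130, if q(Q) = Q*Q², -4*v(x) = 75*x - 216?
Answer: 530515665965/2 ≈ 2.6526e+11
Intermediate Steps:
v(x) = 54 - 75*x/4 (v(x) = -(75*x - 216)/4 = -(-216 + 75*x)/4 = 54 - 75*x/4)
q(Q) = Q³
((q(116) + 48711)*(v(-114) + 162605) + 300137) - 67130 = ((116³ + 48711)*((54 - 75/4*(-114)) + 162605) + 300137) - 67130 = ((1560896 + 48711)*((54 + 4275/2) + 162605) + 300137) - 67130 = (1609607*(4383/2 + 162605) + 300137) - 67130 = (1609607*(329593/2) + 300137) - 67130 = (530515199951/2 + 300137) - 67130 = 530515800225/2 - 67130 = 530515665965/2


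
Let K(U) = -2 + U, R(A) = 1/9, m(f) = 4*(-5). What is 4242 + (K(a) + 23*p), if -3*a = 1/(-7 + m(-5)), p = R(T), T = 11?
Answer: 343648/81 ≈ 4242.6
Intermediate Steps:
m(f) = -20
R(A) = 1/9 (R(A) = 1*(1/9) = 1/9)
p = 1/9 ≈ 0.11111
a = 1/81 (a = -1/(3*(-7 - 20)) = -1/3/(-27) = -1/3*(-1/27) = 1/81 ≈ 0.012346)
4242 + (K(a) + 23*p) = 4242 + ((-2 + 1/81) + 23*(1/9)) = 4242 + (-161/81 + 23/9) = 4242 + 46/81 = 343648/81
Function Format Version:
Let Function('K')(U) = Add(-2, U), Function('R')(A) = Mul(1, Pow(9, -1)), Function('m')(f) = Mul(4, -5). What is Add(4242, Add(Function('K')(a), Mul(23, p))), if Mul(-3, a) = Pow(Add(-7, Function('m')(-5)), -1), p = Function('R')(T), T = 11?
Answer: Rational(343648, 81) ≈ 4242.6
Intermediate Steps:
Function('m')(f) = -20
Function('R')(A) = Rational(1, 9) (Function('R')(A) = Mul(1, Rational(1, 9)) = Rational(1, 9))
p = Rational(1, 9) ≈ 0.11111
a = Rational(1, 81) (a = Mul(Rational(-1, 3), Pow(Add(-7, -20), -1)) = Mul(Rational(-1, 3), Pow(-27, -1)) = Mul(Rational(-1, 3), Rational(-1, 27)) = Rational(1, 81) ≈ 0.012346)
Add(4242, Add(Function('K')(a), Mul(23, p))) = Add(4242, Add(Add(-2, Rational(1, 81)), Mul(23, Rational(1, 9)))) = Add(4242, Add(Rational(-161, 81), Rational(23, 9))) = Add(4242, Rational(46, 81)) = Rational(343648, 81)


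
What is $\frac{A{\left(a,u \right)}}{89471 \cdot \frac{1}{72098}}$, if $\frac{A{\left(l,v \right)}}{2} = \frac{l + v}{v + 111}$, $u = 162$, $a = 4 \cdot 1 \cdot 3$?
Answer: $\frac{643336}{626297} \approx 1.0272$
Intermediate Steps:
$a = 12$ ($a = 4 \cdot 3 = 12$)
$A{\left(l,v \right)} = \frac{2 \left(l + v\right)}{111 + v}$ ($A{\left(l,v \right)} = 2 \frac{l + v}{v + 111} = 2 \frac{l + v}{111 + v} = \frac{2 \left(l + v\right)}{111 + v}$)
$\frac{A{\left(a,u \right)}}{89471 \cdot \frac{1}{72098}} = \frac{2 \frac{1}{111 + 162} \left(12 + 162\right)}{89471 \cdot \frac{1}{72098}} = \frac{2 \cdot \frac{1}{273} \cdot 174}{89471 \cdot \frac{1}{72098}} = \frac{2 \cdot \frac{1}{273} \cdot 174}{\frac{89471}{72098}} = \frac{116}{91} \cdot \frac{72098}{89471} = \frac{643336}{626297}$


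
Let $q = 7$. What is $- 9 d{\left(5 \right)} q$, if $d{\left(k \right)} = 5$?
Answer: $-315$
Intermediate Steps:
$- 9 d{\left(5 \right)} q = \left(-9\right) 5 \cdot 7 = \left(-45\right) 7 = -315$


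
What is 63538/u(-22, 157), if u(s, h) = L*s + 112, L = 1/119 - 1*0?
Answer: 3780511/6653 ≈ 568.24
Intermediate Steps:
L = 1/119 (L = 1/119 + 0 = 1/119 ≈ 0.0084034)
u(s, h) = 112 + s/119 (u(s, h) = s/119 + 112 = 112 + s/119)
63538/u(-22, 157) = 63538/(112 + (1/119)*(-22)) = 63538/(112 - 22/119) = 63538/(13306/119) = 63538*(119/13306) = 3780511/6653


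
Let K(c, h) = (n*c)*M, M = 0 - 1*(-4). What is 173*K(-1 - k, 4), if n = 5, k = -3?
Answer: 6920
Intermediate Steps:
M = 4 (M = 0 + 4 = 4)
K(c, h) = 20*c (K(c, h) = (5*c)*4 = 20*c)
173*K(-1 - k, 4) = 173*(20*(-1 - 1*(-3))) = 173*(20*(-1 + 3)) = 173*(20*2) = 173*40 = 6920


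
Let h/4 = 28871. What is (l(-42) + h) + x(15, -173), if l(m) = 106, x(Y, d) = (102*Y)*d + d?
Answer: -149273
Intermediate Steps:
x(Y, d) = d + 102*Y*d (x(Y, d) = 102*Y*d + d = d + 102*Y*d)
h = 115484 (h = 4*28871 = 115484)
(l(-42) + h) + x(15, -173) = (106 + 115484) - 173*(1 + 102*15) = 115590 - 173*(1 + 1530) = 115590 - 173*1531 = 115590 - 264863 = -149273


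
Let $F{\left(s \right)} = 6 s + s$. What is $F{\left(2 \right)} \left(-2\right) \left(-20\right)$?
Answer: $560$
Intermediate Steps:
$F{\left(s \right)} = 7 s$
$F{\left(2 \right)} \left(-2\right) \left(-20\right) = 7 \cdot 2 \left(-2\right) \left(-20\right) = 14 \left(-2\right) \left(-20\right) = \left(-28\right) \left(-20\right) = 560$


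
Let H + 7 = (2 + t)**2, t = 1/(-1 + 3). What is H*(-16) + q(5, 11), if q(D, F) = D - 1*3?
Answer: 14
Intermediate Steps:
t = 1/2 ≈ 0.50000
q(D, F) = -3 + D (q(D, F) = D - 3 = -3 + D)
H = -3/4 (H = -7 + (2 + 1/2)**2 = -7 + (5/2)**2 = -7 + 25/4 = -3/4 ≈ -0.75000)
H*(-16) + q(5, 11) = -3/4*(-16) + (-3 + 5) = 12 + 2 = 14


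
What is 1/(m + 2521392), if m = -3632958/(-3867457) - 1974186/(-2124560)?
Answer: 4108322221960/10358698460630525061 ≈ 3.9661e-7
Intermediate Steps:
m = 7676758356741/4108322221960 (m = -3632958*(-1/3867457) - 1974186*(-1/2124560) = 3632958/3867457 + 987093/1062280 = 7676758356741/4108322221960 ≈ 1.8686)
1/(m + 2521392) = 1/(7676758356741/4108322221960 + 2521392) = 1/(10358698460630525061/4108322221960) = 4108322221960/10358698460630525061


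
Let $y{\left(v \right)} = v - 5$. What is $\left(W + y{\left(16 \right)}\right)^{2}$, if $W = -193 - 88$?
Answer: $72900$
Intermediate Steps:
$W = -281$ ($W = -193 - 88 = -281$)
$y{\left(v \right)} = -5 + v$
$\left(W + y{\left(16 \right)}\right)^{2} = \left(-281 + \left(-5 + 16\right)\right)^{2} = \left(-281 + 11\right)^{2} = \left(-270\right)^{2} = 72900$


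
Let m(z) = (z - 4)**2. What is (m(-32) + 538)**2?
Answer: 3363556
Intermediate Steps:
m(z) = (-4 + z)**2
(m(-32) + 538)**2 = ((-4 - 32)**2 + 538)**2 = ((-36)**2 + 538)**2 = (1296 + 538)**2 = 1834**2 = 3363556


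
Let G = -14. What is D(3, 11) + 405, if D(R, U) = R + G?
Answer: 394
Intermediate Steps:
D(R, U) = -14 + R (D(R, U) = R - 14 = -14 + R)
D(3, 11) + 405 = (-14 + 3) + 405 = -11 + 405 = 394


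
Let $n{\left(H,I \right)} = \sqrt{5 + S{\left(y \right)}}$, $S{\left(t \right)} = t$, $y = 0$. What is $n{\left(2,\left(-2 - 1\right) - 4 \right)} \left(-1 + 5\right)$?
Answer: $4 \sqrt{5} \approx 8.9443$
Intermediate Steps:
$n{\left(H,I \right)} = \sqrt{5}$ ($n{\left(H,I \right)} = \sqrt{5 + 0} = \sqrt{5}$)
$n{\left(2,\left(-2 - 1\right) - 4 \right)} \left(-1 + 5\right) = \sqrt{5} \left(-1 + 5\right) = \sqrt{5} \cdot 4 = 4 \sqrt{5}$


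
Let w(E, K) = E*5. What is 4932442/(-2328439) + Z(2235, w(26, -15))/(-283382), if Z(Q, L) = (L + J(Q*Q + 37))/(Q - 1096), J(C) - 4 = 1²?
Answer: -93650292173093/44209125946766 ≈ -2.1183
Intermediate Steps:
J(C) = 5 (J(C) = 4 + 1² = 4 + 1 = 5)
w(E, K) = 5*E
Z(Q, L) = (5 + L)/(-1096 + Q) (Z(Q, L) = (L + 5)/(Q - 1096) = (5 + L)/(-1096 + Q))
4932442/(-2328439) + Z(2235, w(26, -15))/(-283382) = 4932442/(-2328439) + ((5 + 5*26)/(-1096 + 2235))/(-283382) = 4932442*(-1/2328439) + ((5 + 130)/1139)*(-1/283382) = -4932442/2328439 + ((1/1139)*135)*(-1/283382) = -4932442/2328439 + (135/1139)*(-1/283382) = -4932442/2328439 - 135/322772098 = -93650292173093/44209125946766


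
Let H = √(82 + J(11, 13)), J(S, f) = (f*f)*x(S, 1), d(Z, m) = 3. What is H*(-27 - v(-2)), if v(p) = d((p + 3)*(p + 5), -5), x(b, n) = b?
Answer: -30*√1941 ≈ -1321.7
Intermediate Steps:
J(S, f) = S*f² (J(S, f) = (f*f)*S = f²*S = S*f²)
H = √1941 (H = √(82 + 11*13²) = √(82 + 11*169) = √(82 + 1859) = √1941 ≈ 44.057)
v(p) = 3
H*(-27 - v(-2)) = √1941*(-27 - 1*3) = √1941*(-27 - 3) = √1941*(-30) = -30*√1941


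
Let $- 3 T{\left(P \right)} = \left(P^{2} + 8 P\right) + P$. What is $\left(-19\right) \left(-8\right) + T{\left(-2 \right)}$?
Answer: $\frac{470}{3} \approx 156.67$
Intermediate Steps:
$T{\left(P \right)} = - 3 P - \frac{P^{2}}{3}$ ($T{\left(P \right)} = - \frac{\left(P^{2} + 8 P\right) + P}{3} = - \frac{P^{2} + 9 P}{3} = - 3 P - \frac{P^{2}}{3}$)
$\left(-19\right) \left(-8\right) + T{\left(-2 \right)} = \left(-19\right) \left(-8\right) - - \frac{2 \left(9 - 2\right)}{3} = 152 - \left(- \frac{2}{3}\right) 7 = 152 + \frac{14}{3} = \frac{470}{3}$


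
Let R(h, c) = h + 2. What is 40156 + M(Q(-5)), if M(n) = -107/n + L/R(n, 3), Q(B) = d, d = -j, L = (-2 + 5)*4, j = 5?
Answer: 200867/5 ≈ 40173.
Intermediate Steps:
R(h, c) = 2 + h
L = 12 (L = 3*4 = 12)
d = -5 (d = -1*5 = -5)
Q(B) = -5
M(n) = -107/n + 12/(2 + n)
40156 + M(Q(-5)) = 40156 + (-214 - 95*(-5))/((-5)*(2 - 5)) = 40156 - ⅕*(-214 + 475)/(-3) = 40156 - ⅕*(-⅓)*261 = 40156 + 87/5 = 200867/5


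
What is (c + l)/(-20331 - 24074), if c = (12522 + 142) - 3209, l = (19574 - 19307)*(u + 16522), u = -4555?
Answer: -3204644/44405 ≈ -72.169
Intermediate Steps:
l = 3195189 (l = (19574 - 19307)*(-4555 + 16522) = 267*11967 = 3195189)
c = 9455 (c = 12664 - 3209 = 9455)
(c + l)/(-20331 - 24074) = (9455 + 3195189)/(-20331 - 24074) = 3204644/(-44405) = 3204644*(-1/44405) = -3204644/44405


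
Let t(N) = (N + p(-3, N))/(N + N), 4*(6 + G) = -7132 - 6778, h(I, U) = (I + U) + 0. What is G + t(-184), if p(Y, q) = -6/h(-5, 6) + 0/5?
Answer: -640869/184 ≈ -3483.0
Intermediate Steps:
h(I, U) = I + U
G = -6967/2 (G = -6 + (-7132 - 6778)/4 = -6 + (1/4)*(-13910) = -6 - 6955/2 = -6967/2 ≈ -3483.5)
p(Y, q) = -6 (p(Y, q) = -6/(-5 + 6) + 0/5 = -6/1 + 0*(1/5) = -6*1 + 0 = -6 + 0 = -6)
t(N) = (-6 + N)/(2*N) (t(N) = (N - 6)/(N + N) = (-6 + N)/((2*N)) = (-6 + N)*(1/(2*N)) = (-6 + N)/(2*N))
G + t(-184) = -6967/2 + (1/2)*(-6 - 184)/(-184) = -6967/2 + (1/2)*(-1/184)*(-190) = -6967/2 + 95/184 = -640869/184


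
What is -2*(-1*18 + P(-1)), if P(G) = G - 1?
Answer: 40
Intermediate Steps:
P(G) = -1 + G
-2*(-1*18 + P(-1)) = -2*(-1*18 + (-1 - 1)) = -2*(-18 - 2) = -2*(-20) = 40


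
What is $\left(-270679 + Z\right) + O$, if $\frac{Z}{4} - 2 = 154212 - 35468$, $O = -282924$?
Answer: $-78619$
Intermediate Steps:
$Z = 474984$ ($Z = 8 + 4 \left(154212 - 35468\right) = 8 + 4 \cdot 118744 = 8 + 474976 = 474984$)
$\left(-270679 + Z\right) + O = \left(-270679 + 474984\right) - 282924 = 204305 - 282924 = -78619$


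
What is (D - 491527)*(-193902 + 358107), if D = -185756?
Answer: -111213255015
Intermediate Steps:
(D - 491527)*(-193902 + 358107) = (-185756 - 491527)*(-193902 + 358107) = -677283*164205 = -111213255015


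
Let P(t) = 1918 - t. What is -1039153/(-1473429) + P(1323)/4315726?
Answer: 4485576310333/6358915844454 ≈ 0.70540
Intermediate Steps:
-1039153/(-1473429) + P(1323)/4315726 = -1039153/(-1473429) + (1918 - 1*1323)/4315726 = -1039153*(-1/1473429) + (1918 - 1323)*(1/4315726) = 1039153/1473429 + 595*(1/4315726) = 1039153/1473429 + 595/4315726 = 4485576310333/6358915844454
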